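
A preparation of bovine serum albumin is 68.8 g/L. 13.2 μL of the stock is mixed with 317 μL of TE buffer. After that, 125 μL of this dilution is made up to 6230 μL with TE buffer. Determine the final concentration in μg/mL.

55.2 μg/mL

Overall dilution factor = 25.02 × 49.84 = 1247.
68.8 g/L / 1247 = 0.0552 g/L = 55.2 μg/mL.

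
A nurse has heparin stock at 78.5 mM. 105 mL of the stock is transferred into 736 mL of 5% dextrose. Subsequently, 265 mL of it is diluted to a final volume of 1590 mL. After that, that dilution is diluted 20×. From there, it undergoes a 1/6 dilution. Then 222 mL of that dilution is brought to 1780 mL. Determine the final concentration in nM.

1700 nM

Overall dilution factor = 8.010 × 6 × 20 × 6 × 8.018 = 4.62 × 10⁴.
78.5 mM / 4.62 × 10⁴ = 1.70 × 10⁻³ mM = 1700 nM.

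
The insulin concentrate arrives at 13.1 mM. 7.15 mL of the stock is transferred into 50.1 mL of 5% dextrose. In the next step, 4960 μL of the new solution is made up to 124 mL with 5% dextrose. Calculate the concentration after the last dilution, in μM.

Overall dilution factor = 8.007 × 25 = 200.
13.1 mM / 200 = 0.0654 mM = 65.4 μM.

65.4 μM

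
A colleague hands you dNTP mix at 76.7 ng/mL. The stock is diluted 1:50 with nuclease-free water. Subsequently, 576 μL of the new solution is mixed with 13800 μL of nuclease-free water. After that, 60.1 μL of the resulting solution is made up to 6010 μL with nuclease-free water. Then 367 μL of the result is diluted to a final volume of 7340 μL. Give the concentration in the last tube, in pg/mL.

Overall dilution factor = 50 × 24.96 × 100 × 20 = 2.50 × 10⁶.
76.7 ng/mL / 2.50 × 10⁶ = 3.07 × 10⁻⁵ ng/mL = 0.0307 pg/mL.

0.0307 pg/mL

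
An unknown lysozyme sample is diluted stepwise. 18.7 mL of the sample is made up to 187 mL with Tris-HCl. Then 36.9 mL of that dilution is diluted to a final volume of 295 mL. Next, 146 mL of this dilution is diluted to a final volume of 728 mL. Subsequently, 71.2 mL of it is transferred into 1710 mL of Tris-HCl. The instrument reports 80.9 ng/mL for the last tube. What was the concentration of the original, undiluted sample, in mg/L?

807 mg/L

Overall dilution factor = 10 × 7.995 × 4.986 × 25.02 = 9973.
Original = 80.9 ng/mL × 9973 = 8.07 × 10⁵ ng/mL = 807 mg/L.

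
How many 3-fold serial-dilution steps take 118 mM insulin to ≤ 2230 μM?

4

Need 3ⁿ ≥ 52.9, so n ≥ log(52.9)/log(3) = 3.61.
Minimum whole steps: n = 4.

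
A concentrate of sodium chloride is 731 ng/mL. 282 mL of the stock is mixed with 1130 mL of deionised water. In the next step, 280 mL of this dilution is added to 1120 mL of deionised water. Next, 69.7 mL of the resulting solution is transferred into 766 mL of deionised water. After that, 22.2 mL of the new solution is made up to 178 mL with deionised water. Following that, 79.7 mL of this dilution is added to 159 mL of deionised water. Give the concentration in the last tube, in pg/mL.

Overall dilution factor = 5.007 × 5 × 11.99 × 8.018 × 2.995 = 7208.
731 ng/mL / 7208 = 0.101 ng/mL = 101 pg/mL.

101 pg/mL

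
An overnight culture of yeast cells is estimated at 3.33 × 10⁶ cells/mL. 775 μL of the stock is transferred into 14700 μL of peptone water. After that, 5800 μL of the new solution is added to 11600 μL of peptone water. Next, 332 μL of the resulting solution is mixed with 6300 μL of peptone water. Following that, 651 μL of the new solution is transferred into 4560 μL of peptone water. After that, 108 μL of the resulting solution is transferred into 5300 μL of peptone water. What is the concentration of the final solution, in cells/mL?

6.94 cells/mL

Overall dilution factor = 19.97 × 3 × 19.98 × 8.005 × 50.07 = 4.80 × 10⁵.
3.33 × 10⁶ cells/mL / 4.80 × 10⁵ = 6.94 cells/mL.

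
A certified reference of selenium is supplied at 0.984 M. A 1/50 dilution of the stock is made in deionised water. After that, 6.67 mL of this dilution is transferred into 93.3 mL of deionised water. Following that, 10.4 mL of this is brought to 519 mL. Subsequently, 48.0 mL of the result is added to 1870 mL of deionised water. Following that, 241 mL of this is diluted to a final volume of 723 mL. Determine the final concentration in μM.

0.219 μM

Overall dilution factor = 50 × 14.99 × 49.90 × 39.96 × 3 = 4.48 × 10⁶.
0.984 M / 4.48 × 10⁶ = 2.19 × 10⁻⁷ M = 0.219 μM.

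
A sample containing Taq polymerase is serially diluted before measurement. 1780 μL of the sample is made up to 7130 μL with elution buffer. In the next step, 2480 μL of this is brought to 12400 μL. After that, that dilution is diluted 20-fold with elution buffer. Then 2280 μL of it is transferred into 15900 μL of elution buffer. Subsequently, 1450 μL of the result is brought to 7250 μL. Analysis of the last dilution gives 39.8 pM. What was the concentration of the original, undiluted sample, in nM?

Overall dilution factor = 4.006 × 5 × 20 × 7.974 × 5 = 1.60 × 10⁴.
Original = 39.8 pM × 1.60 × 10⁴ = 6.36 × 10⁵ pM = 636 nM.

636 nM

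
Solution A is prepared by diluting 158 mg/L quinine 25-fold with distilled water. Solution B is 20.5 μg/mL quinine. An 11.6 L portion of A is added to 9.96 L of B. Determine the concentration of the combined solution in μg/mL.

12.9 μg/mL

C_A = 158 mg/L / 25 = 6.32 mg/L.
C_B = 20.5 μg/mL = 20.5 mg/L.
C_mix = (C_A·V_A + C_B·V_B)/(V_A + V_B) = (6.32×11.6 + 20.5×9.96) / 21.56 = 12.9 mg/L = 12.9 μg/mL.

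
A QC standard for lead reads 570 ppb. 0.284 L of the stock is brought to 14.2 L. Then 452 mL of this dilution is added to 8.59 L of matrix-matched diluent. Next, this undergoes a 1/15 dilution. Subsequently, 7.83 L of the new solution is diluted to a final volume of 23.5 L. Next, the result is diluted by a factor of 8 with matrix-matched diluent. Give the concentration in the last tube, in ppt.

Overall dilution factor = 50 × 20.00 × 15 × 3.001 × 8 = 3.60 × 10⁵.
570 ppb / 3.60 × 10⁵ = 1.58 × 10⁻³ ppb = 1.58 ppt.

1.58 ppt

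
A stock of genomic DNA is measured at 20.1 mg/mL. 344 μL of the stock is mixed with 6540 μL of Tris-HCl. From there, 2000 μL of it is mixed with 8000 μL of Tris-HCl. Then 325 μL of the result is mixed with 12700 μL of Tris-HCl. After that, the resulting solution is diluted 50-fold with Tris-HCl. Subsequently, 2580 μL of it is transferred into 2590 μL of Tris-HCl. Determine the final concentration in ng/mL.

50.0 ng/mL

Overall dilution factor = 20.01 × 5 × 40.08 × 50 × 2.004 = 4.02 × 10⁵.
20.1 mg/mL / 4.02 × 10⁵ = 5.00 × 10⁻⁵ mg/mL = 50.0 ng/mL.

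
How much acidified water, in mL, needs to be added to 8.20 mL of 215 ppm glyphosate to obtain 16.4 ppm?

99.3 mL

V₂ = C₁V₁/C₂ = 215 × 8.20 / 16.4 = 108 mL.
Diluent to add = V₂ − V₁ = 108 − 8.20 = 99.3 mL.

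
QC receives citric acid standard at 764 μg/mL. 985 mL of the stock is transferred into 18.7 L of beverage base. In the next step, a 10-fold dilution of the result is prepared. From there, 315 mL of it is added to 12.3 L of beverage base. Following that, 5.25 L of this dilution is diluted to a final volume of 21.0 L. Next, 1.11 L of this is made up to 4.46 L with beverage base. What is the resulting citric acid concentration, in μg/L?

5.94 μg/L

Overall dilution factor = 19.98 × 10 × 40.05 × 4 × 4.018 = 1.29 × 10⁵.
764 μg/mL / 1.29 × 10⁵ = 5.94 × 10⁻³ μg/mL = 5.94 μg/L.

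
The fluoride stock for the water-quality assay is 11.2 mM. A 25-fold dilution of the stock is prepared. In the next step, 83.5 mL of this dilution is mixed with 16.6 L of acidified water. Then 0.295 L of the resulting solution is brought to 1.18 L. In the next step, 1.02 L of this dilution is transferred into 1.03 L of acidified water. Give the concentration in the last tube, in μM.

0.279 μM

Overall dilution factor = 25 × 199.8 × 4 × 2.010 = 4.02 × 10⁴.
11.2 mM / 4.02 × 10⁴ = 2.79 × 10⁻⁴ mM = 0.279 μM.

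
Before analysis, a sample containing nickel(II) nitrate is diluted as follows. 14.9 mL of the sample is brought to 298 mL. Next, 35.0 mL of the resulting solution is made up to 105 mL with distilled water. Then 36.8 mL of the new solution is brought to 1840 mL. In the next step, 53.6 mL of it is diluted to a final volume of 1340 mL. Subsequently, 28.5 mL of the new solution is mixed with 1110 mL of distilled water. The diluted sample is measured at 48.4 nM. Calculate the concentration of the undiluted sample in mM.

145 mM

Overall dilution factor = 20 × 3 × 50 × 25 × 39.95 = 3.00 × 10⁶.
Original = 48.4 nM × 3.00 × 10⁶ = 1.45 × 10⁸ nM = 145 mM.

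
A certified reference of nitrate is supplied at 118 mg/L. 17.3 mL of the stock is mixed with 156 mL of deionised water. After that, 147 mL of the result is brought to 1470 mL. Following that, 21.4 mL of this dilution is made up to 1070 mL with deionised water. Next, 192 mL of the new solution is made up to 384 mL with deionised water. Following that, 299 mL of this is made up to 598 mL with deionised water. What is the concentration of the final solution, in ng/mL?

5.89 ng/mL

Overall dilution factor = 10.02 × 10 × 50 × 2 × 2 = 2.00 × 10⁴.
118 mg/L / 2.00 × 10⁴ = 5.89 × 10⁻³ mg/L = 5.89 ng/mL.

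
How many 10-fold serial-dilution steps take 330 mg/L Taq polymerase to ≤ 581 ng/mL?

3

Need 10ⁿ ≥ 568, so n ≥ log(568)/log(10) = 2.75.
Minimum whole steps: n = 3.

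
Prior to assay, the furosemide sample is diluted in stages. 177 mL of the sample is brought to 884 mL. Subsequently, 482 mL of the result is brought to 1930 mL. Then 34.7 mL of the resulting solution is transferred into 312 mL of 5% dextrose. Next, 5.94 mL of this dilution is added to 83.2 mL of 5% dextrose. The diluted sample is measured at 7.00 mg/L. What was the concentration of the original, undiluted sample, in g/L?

21.0 g/L

Overall dilution factor = 4.994 × 4.004 × 9.991 × 15.01 = 2998.
Original = 7.00 mg/L × 2998 = 2.10 × 10⁴ mg/L = 21.0 g/L.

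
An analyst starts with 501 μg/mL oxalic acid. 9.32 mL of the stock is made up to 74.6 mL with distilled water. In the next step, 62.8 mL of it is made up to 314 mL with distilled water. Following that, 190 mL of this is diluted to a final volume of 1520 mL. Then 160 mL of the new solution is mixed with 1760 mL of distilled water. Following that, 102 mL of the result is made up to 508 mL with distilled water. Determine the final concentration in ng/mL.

Overall dilution factor = 8.004 × 5 × 8 × 12 × 4.980 = 1.91 × 10⁴.
501 μg/mL / 1.91 × 10⁴ = 0.0262 μg/mL = 26.2 ng/mL.

26.2 ng/mL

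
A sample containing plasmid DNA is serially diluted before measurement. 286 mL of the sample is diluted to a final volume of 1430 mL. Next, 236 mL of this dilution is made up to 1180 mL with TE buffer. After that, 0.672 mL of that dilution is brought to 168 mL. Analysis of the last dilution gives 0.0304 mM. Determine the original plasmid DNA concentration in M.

0.190 M

Overall dilution factor = 5 × 5 × 250 = 6250.
Original = 0.0304 mM × 6250 = 190 mM = 0.190 M.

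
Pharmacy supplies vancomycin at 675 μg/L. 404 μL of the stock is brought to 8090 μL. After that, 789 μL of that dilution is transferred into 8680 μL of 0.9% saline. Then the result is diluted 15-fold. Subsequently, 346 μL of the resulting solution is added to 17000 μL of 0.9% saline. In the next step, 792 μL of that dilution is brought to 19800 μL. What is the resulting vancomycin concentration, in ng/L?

0.149 ng/L

Overall dilution factor = 20.02 × 12.00 × 15 × 50.13 × 25 = 4.52 × 10⁶.
675 μg/L / 4.52 × 10⁶ = 1.49 × 10⁻⁴ μg/L = 0.149 ng/L.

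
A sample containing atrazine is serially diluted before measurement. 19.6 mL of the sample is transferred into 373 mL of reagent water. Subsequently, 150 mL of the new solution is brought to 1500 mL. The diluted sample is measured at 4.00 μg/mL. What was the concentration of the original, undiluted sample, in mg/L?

801 mg/L

Overall dilution factor = 20.03 × 10 = 200.
Original = 4.00 μg/mL × 200 = 801 μg/mL = 801 mg/L.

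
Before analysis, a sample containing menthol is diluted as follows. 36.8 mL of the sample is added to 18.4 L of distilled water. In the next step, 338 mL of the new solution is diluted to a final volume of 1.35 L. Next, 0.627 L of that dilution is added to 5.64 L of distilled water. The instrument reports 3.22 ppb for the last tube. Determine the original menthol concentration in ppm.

Overall dilution factor = 501 × 3.994 × 9.995 = 2.00 × 10⁴.
Original = 3.22 ppb × 2.00 × 10⁴ = 6.44 × 10⁴ ppb = 64.4 ppm.

64.4 ppm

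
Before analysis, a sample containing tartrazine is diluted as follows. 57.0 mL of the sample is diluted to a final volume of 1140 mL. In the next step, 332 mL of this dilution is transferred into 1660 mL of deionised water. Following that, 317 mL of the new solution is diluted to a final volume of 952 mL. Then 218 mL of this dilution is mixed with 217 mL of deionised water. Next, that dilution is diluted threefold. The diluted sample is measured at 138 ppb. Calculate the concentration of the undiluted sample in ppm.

298 ppm

Overall dilution factor = 20 × 6 × 3.003 × 1.995 × 3 = 2157.
Original = 138 ppb × 2157 = 2.98 × 10⁵ ppb = 298 ppm.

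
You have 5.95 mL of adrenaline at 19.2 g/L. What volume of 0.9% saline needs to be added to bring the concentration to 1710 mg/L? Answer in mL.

60.9 mL

1710 mg/L = 1.71 g/L.
V₂ = C₁V₁/C₂ = 19.2 × 5.95 / 1.71 = 66.8 mL.
Diluent to add = V₂ − V₁ = 66.8 − 5.95 = 60.9 mL.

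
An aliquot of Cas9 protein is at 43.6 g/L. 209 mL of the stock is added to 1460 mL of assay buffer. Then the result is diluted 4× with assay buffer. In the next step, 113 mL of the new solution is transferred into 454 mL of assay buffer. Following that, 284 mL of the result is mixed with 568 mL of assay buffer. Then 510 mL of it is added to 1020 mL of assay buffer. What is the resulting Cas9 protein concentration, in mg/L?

Overall dilution factor = 7.986 × 4 × 5.018 × 3 × 3 = 1443.
43.6 g/L / 1443 = 0.0302 g/L = 30.2 mg/L.

30.2 mg/L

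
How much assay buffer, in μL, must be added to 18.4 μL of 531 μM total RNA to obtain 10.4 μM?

V₂ = C₁V₁/C₂ = 531 × 18.4 / 10.4 = 939 μL.
Diluent to add = V₂ − V₁ = 939 − 18.4 = 921 μL.

921 μL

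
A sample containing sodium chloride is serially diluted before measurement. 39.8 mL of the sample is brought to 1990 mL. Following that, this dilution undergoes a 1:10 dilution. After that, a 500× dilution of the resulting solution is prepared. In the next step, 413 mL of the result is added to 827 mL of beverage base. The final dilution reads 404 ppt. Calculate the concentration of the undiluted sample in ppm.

Overall dilution factor = 50 × 10 × 500 × 3.002 = 7.51 × 10⁵.
Original = 404 ppt × 7.51 × 10⁵ = 3.03 × 10⁸ ppt = 303 ppm.

303 ppm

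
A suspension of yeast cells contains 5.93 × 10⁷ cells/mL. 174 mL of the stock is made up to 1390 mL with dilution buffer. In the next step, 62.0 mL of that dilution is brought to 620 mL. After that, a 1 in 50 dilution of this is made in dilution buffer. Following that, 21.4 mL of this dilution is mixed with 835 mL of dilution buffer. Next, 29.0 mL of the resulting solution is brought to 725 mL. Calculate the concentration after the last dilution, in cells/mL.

14.8 cells/mL

Overall dilution factor = 7.989 × 10 × 50 × 40.02 × 25 = 4.00 × 10⁶.
5.93 × 10⁷ cells/mL / 4.00 × 10⁶ = 14.8 cells/mL.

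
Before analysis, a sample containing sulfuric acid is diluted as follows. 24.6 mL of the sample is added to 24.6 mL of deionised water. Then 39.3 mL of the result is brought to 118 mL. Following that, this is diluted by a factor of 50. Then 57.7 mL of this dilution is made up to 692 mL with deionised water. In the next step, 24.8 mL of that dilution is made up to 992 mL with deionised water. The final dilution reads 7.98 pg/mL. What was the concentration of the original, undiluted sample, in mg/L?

1.15 mg/L

Overall dilution factor = 2 × 3.003 × 50 × 11.99 × 40 = 1.44 × 10⁵.
Original = 7.98 pg/mL × 1.44 × 10⁵ = 1.15 × 10⁶ pg/mL = 1.15 mg/L.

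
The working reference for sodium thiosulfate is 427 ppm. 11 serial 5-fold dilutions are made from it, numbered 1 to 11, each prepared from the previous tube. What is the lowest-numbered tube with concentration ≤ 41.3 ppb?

Tube n has concentration 427 ppm / 5ⁿ.
Need 5ⁿ ≥ 427 ppm / 41.3 ppb = 1.03 × 10⁴, so n ≥ 5.74.
First such tube: n = 6.

tube 6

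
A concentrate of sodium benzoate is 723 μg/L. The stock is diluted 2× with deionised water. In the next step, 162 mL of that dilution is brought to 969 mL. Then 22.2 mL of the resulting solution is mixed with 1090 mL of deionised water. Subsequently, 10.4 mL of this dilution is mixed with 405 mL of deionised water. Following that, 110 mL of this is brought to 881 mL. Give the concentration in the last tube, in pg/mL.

3.77 pg/mL

Overall dilution factor = 2 × 5.981 × 50.10 × 39.94 × 8.009 = 1.92 × 10⁵.
723 μg/L / 1.92 × 10⁵ = 3.77 × 10⁻³ μg/L = 3.77 pg/mL.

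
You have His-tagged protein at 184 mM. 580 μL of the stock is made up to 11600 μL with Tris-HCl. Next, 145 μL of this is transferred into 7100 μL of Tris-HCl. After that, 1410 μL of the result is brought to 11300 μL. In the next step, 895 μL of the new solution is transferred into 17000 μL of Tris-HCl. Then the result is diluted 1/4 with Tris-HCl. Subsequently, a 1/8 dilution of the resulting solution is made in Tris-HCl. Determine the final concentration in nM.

35.9 nM

Overall dilution factor = 20 × 49.97 × 8.014 × 19.99 × 4 × 8 = 5.12 × 10⁶.
184 mM / 5.12 × 10⁶ = 3.59 × 10⁻⁵ mM = 35.9 nM.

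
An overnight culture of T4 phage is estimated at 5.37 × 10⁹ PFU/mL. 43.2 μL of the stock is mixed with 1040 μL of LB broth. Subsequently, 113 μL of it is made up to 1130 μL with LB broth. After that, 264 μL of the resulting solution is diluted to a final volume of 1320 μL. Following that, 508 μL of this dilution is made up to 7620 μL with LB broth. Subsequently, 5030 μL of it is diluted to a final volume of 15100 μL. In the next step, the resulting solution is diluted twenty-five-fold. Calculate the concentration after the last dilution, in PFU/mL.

3800 PFU/mL

Overall dilution factor = 25.07 × 10 × 5 × 15 × 3.002 × 25 = 1.41 × 10⁶.
5.37 × 10⁹ PFU/mL / 1.41 × 10⁶ = 3800 PFU/mL.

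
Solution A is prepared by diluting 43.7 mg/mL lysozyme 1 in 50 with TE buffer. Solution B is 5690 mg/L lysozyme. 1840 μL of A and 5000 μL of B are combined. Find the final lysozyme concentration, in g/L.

4.39 g/L

C_A = 43.7 mg/mL / 50 = 0.874 mg/mL.
C_B = 5690 mg/L = 5.69 mg/mL.
C_mix = (C_A·V_A + C_B·V_B)/(V_A + V_B) = (0.874×1840 + 5.69×5000) / 6840 = 4.39 mg/mL = 4.39 g/L.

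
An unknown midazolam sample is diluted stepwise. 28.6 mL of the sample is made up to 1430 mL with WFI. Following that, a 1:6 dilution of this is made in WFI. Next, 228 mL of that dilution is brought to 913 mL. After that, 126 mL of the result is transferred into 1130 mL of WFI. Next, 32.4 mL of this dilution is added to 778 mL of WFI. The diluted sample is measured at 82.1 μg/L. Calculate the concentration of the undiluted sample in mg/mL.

Overall dilution factor = 50 × 6 × 4.004 × 9.968 × 25.01 = 3.00 × 10⁵.
Original = 82.1 μg/L × 3.00 × 10⁵ = 2.46 × 10⁷ μg/L = 24.6 mg/mL.

24.6 mg/mL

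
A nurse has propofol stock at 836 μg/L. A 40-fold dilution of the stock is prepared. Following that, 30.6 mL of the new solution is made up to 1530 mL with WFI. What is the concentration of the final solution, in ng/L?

418 ng/L

Overall dilution factor = 40 × 50 = 2000.
836 μg/L / 2000 = 0.418 μg/L = 418 ng/L.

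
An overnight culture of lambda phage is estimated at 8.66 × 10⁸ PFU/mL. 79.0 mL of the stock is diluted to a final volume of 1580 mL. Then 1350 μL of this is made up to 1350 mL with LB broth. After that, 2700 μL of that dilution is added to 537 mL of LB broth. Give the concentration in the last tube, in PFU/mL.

217 PFU/mL

Overall dilution factor = 20 × 1000 × 199.9 = 4.00 × 10⁶.
8.66 × 10⁸ PFU/mL / 4.00 × 10⁶ = 217 PFU/mL.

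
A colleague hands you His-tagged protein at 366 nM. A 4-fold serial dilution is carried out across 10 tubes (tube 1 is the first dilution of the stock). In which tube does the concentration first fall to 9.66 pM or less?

Tube n has concentration 366 nM / 4ⁿ.
Need 4ⁿ ≥ 366 nM / 9.66 pM = 3.79 × 10⁴, so n ≥ 7.60.
First such tube: n = 8.

tube 8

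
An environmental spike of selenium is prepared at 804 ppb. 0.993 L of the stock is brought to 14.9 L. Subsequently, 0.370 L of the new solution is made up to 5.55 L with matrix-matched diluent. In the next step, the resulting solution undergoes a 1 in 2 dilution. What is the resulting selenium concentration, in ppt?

Overall dilution factor = 15.01 × 15 × 2 = 450.
804 ppb / 450 = 1.79 ppb = 1790 ppt.

1790 ppt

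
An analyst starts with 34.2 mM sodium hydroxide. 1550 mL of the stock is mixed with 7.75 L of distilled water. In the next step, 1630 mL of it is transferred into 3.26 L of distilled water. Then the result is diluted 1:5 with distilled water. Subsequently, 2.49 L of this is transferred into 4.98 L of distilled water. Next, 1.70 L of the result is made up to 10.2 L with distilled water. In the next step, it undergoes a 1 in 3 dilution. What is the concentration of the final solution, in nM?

7040 nM

Overall dilution factor = 6 × 3 × 5 × 3 × 6 × 3 = 4860.
34.2 mM / 4860 = 7.04 × 10⁻³ mM = 7040 nM.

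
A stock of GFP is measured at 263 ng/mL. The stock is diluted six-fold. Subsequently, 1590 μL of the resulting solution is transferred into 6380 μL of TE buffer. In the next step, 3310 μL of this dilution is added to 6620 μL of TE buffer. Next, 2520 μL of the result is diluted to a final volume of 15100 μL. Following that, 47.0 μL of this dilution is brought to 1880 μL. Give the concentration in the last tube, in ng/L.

Overall dilution factor = 6 × 5.013 × 3 × 5.992 × 40 = 2.16 × 10⁴.
263 ng/mL / 2.16 × 10⁴ = 0.0122 ng/mL = 12.2 ng/L.

12.2 ng/L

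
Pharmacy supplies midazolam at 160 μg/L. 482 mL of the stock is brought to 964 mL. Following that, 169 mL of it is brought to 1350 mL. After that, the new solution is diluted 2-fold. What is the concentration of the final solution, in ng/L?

Overall dilution factor = 2 × 7.988 × 2 = 32.0.
160 μg/L / 32.0 = 5.01 μg/L = 5010 ng/L.

5010 ng/L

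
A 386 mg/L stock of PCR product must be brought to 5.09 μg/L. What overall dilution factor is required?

7.58 × 10⁴

Factor = C₀/C_target = 386 mg/L / 5.09 μg/L = 7.58 × 10⁴.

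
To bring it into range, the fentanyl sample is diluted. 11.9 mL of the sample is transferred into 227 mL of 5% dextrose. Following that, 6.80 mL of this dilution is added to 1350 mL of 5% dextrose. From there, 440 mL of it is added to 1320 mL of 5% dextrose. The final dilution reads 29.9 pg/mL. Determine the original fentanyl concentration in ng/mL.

479 ng/mL

Overall dilution factor = 20.08 × 199.5 × 4 = 1.60 × 10⁴.
Original = 29.9 pg/mL × 1.60 × 10⁴ = 4.79 × 10⁵ pg/mL = 479 ng/mL.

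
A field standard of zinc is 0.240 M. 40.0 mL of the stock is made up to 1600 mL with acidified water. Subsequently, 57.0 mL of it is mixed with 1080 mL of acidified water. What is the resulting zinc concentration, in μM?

Overall dilution factor = 40 × 19.95 = 798.
0.240 M / 798 = 3.01 × 10⁻⁴ M = 301 μM.

301 μM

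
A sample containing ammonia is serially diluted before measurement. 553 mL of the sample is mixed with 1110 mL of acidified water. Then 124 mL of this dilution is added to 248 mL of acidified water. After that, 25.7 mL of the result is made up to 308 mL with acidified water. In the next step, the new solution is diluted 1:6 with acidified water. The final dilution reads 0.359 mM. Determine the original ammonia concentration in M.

Overall dilution factor = 3.007 × 3 × 11.98 × 6 = 649.
Original = 0.359 mM × 649 = 233 mM = 0.233 M.

0.233 M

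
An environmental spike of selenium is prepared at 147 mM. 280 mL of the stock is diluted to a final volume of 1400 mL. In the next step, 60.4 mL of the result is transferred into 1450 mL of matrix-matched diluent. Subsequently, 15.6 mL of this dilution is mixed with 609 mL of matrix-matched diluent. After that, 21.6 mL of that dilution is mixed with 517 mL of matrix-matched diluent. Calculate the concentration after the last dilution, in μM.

Overall dilution factor = 5 × 25.01 × 40.04 × 24.94 = 1.25 × 10⁵.
147 mM / 1.25 × 10⁵ = 1.18 × 10⁻³ mM = 1.18 μM.

1.18 μM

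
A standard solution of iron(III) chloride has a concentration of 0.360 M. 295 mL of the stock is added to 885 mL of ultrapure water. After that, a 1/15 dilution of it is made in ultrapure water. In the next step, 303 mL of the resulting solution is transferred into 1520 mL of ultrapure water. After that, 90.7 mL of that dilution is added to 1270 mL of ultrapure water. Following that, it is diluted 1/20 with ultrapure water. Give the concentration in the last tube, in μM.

3.32 μM

Overall dilution factor = 4 × 15 × 6.017 × 15.00 × 20 = 1.08 × 10⁵.
0.360 M / 1.08 × 10⁵ = 3.32 × 10⁻⁶ M = 3.32 μM.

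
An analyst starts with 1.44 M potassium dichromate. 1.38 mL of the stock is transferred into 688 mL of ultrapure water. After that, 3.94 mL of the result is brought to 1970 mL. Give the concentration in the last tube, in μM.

Overall dilution factor = 499.6 × 500 = 2.50 × 10⁵.
1.44 M / 2.50 × 10⁵ = 5.77 × 10⁻⁶ M = 5.77 μM.

5.77 μM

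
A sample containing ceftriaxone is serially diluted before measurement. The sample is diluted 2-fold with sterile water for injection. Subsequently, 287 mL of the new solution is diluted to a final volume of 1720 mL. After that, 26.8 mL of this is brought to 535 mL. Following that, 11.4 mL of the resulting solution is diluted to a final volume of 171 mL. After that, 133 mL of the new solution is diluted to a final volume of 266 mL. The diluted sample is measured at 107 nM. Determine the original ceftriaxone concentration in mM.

Overall dilution factor = 2 × 5.993 × 19.96 × 15 × 2 = 7178.
Original = 107 nM × 7178 = 7.68 × 10⁵ nM = 0.768 mM.

0.768 mM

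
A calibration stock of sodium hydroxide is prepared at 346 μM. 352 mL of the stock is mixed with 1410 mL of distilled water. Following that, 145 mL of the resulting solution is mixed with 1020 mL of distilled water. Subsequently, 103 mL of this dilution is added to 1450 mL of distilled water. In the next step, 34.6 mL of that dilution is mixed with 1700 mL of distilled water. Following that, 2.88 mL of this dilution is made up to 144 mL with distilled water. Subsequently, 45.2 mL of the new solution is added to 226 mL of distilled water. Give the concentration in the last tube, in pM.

Overall dilution factor = 5.006 × 8.034 × 15.08 × 50.13 × 50 × 6 = 9.12 × 10⁶.
346 μM / 9.12 × 10⁶ = 3.79 × 10⁻⁵ μM = 37.9 pM.

37.9 pM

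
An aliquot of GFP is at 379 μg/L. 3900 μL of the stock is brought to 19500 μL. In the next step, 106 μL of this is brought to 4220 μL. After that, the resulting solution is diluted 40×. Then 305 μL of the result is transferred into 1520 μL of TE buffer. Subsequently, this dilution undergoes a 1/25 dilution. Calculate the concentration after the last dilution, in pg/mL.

0.318 pg/mL

Overall dilution factor = 5 × 39.81 × 40 × 5.984 × 25 = 1.19 × 10⁶.
379 μg/L / 1.19 × 10⁶ = 3.18 × 10⁻⁴ μg/L = 0.318 pg/mL.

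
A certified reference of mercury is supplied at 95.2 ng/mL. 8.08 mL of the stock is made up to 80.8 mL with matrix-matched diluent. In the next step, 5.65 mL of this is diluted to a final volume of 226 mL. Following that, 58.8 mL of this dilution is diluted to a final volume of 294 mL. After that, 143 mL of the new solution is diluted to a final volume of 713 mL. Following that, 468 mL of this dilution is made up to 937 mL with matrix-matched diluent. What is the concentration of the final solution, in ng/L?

Overall dilution factor = 10 × 40 × 5 × 4.986 × 2.002 = 2.00 × 10⁴.
95.2 ng/mL / 2.00 × 10⁴ = 4.77 × 10⁻³ ng/mL = 4.77 ng/L.

4.77 ng/L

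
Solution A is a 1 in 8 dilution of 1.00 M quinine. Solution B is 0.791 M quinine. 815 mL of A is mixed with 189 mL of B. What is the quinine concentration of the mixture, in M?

0.250 M

C_A = 1.00 M / 8 = 0.125 M.
C_mix = (C_A·V_A + C_B·V_B)/(V_A + V_B) = (0.125×815 + 0.791×189) / 1004 = 0.250 M.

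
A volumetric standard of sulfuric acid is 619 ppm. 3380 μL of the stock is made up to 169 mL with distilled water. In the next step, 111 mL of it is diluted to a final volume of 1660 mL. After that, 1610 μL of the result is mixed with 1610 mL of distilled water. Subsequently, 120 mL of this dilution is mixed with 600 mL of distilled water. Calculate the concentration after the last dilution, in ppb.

0.138 ppb

Overall dilution factor = 50 × 14.95 × 1001 × 6 = 4.49 × 10⁶.
619 ppm / 4.49 × 10⁶ = 1.38 × 10⁻⁴ ppm = 0.138 ppb.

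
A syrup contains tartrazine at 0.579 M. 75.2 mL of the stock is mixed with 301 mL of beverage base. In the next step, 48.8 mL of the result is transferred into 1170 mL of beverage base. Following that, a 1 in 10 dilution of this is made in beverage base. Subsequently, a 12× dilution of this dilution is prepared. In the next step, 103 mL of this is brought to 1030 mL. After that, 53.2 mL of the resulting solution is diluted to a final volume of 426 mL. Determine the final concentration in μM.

0.482 μM

Overall dilution factor = 5.003 × 24.98 × 10 × 12 × 10 × 8.008 = 1.20 × 10⁶.
0.579 M / 1.20 × 10⁶ = 4.82 × 10⁻⁷ M = 0.482 μM.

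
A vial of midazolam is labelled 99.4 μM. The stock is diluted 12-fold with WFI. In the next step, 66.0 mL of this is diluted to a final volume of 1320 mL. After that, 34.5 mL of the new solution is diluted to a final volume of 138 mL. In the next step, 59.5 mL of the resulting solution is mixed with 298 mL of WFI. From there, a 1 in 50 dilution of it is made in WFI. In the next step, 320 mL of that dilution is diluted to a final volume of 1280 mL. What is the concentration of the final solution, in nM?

Overall dilution factor = 12 × 20 × 4 × 6.008 × 50 × 4 = 1.15 × 10⁶.
99.4 μM / 1.15 × 10⁶ = 8.62 × 10⁻⁵ μM = 0.0862 nM.

0.0862 nM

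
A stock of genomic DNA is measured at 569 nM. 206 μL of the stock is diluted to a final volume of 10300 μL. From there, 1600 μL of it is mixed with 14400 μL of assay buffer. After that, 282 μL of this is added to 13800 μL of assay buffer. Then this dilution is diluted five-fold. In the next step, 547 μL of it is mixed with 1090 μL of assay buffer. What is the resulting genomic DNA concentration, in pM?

1.52 pM

Overall dilution factor = 50 × 10 × 49.94 × 5 × 2.993 = 3.74 × 10⁵.
569 nM / 3.74 × 10⁵ = 1.52 × 10⁻³ nM = 1.52 pM.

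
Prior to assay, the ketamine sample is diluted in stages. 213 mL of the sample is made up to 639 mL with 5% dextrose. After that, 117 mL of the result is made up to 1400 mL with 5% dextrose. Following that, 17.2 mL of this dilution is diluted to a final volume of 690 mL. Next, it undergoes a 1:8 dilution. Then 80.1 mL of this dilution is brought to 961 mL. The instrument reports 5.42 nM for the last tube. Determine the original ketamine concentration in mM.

0.749 mM

Overall dilution factor = 3 × 11.97 × 40.12 × 8 × 12.00 = 1.38 × 10⁵.
Original = 5.42 nM × 1.38 × 10⁵ = 7.49 × 10⁵ nM = 0.749 mM.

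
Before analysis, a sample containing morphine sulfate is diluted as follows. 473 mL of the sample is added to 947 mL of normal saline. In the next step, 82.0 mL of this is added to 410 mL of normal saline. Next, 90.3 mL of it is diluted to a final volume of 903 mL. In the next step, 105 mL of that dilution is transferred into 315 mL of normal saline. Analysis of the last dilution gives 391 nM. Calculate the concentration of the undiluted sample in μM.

282 μM

Overall dilution factor = 3.002 × 6 × 10 × 4 = 721.
Original = 391 nM × 721 = 2.82 × 10⁵ nM = 282 μM.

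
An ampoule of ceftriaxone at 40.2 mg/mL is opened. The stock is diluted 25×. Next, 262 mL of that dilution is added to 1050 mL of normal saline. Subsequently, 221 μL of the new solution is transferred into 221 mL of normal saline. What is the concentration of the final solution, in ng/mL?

Overall dilution factor = 25 × 5.008 × 1001 = 1.25 × 10⁵.
40.2 mg/mL / 1.25 × 10⁵ = 3.21 × 10⁻⁴ mg/mL = 321 ng/mL.

321 ng/mL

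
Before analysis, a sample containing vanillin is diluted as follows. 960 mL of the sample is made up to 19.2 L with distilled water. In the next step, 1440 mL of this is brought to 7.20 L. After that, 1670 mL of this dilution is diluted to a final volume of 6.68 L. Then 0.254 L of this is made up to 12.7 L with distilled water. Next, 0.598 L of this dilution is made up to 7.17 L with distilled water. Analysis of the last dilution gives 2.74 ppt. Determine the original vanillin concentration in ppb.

657 ppb

Overall dilution factor = 20 × 5 × 4 × 50 × 11.99 = 2.40 × 10⁵.
Original = 2.74 ppt × 2.40 × 10⁵ = 6.57 × 10⁵ ppt = 657 ppb.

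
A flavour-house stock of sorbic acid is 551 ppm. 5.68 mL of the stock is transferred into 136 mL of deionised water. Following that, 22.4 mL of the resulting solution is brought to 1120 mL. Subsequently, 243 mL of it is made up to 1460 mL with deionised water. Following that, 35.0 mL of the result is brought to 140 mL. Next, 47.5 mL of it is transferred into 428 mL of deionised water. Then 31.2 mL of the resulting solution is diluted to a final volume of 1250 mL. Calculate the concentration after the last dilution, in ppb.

0.0458 ppb

Overall dilution factor = 24.94 × 50 × 6.008 × 4 × 10.01 × 40.06 = 1.20 × 10⁷.
551 ppm / 1.20 × 10⁷ = 4.58 × 10⁻⁵ ppm = 0.0458 ppb.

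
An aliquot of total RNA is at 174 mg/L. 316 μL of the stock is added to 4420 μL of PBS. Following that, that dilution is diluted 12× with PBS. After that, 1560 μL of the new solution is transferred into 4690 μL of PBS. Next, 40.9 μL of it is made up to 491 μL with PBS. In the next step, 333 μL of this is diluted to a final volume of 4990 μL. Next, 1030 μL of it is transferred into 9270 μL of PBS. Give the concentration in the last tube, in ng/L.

Overall dilution factor = 14.99 × 12 × 4.006 × 12.00 × 14.98 × 10 = 1.30 × 10⁶.
174 mg/L / 1.30 × 10⁶ = 1.34 × 10⁻⁴ mg/L = 134 ng/L.

134 ng/L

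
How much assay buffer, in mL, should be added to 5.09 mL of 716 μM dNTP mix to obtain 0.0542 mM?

0.0542 mM = 54.2 μM.
V₂ = C₁V₁/C₂ = 716 × 5.09 / 54.2 = 67.2 mL.
Diluent to add = V₂ − V₁ = 67.2 − 5.09 = 62.2 mL.

62.2 mL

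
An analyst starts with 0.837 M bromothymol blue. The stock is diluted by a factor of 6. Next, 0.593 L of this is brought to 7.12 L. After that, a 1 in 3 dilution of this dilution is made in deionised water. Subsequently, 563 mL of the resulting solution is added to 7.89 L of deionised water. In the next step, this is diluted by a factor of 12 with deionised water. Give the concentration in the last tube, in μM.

21.5 μM

Overall dilution factor = 6 × 12.01 × 3 × 15.01 × 12 = 3.89 × 10⁴.
0.837 M / 3.89 × 10⁴ = 2.15 × 10⁻⁵ M = 21.5 μM.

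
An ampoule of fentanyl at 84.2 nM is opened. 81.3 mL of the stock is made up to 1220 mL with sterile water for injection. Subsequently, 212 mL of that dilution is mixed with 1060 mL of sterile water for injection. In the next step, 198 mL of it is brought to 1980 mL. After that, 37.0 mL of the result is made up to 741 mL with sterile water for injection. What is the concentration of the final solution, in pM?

Overall dilution factor = 15.01 × 6 × 10 × 20.03 = 1.80 × 10⁴.
84.2 nM / 1.80 × 10⁴ = 4.67 × 10⁻³ nM = 4.67 pM.

4.67 pM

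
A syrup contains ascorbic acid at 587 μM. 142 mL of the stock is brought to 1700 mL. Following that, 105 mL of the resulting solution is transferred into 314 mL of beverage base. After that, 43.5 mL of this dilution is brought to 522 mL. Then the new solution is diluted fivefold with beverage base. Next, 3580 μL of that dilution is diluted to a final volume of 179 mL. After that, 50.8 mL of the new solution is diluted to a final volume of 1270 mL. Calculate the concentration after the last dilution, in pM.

Overall dilution factor = 11.97 × 3.990 × 12 × 5 × 50 × 25 = 3.58 × 10⁶.
587 μM / 3.58 × 10⁶ = 1.64 × 10⁻⁴ μM = 164 pM.

164 pM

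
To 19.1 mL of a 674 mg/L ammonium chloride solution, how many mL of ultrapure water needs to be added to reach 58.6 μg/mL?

201 mL

58.6 μg/mL = 58.6 mg/L.
V₂ = C₁V₁/C₂ = 674 × 19.1 / 58.6 = 220 mL.
Diluent to add = V₂ − V₁ = 220 − 19.1 = 201 mL.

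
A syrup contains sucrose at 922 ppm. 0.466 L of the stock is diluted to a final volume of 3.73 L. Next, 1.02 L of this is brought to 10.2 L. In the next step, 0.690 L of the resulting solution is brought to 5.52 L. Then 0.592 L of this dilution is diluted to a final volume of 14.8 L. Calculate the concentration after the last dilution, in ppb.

Overall dilution factor = 8.004 × 10 × 8 × 25 = 1.60 × 10⁴.
922 ppm / 1.60 × 10⁴ = 0.0576 ppm = 57.6 ppb.

57.6 ppb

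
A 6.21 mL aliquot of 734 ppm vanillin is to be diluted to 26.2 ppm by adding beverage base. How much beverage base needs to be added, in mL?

V₂ = C₁V₁/C₂ = 734 × 6.21 / 26.2 = 174 mL.
Diluent to add = V₂ − V₁ = 174 − 6.21 = 168 mL.

168 mL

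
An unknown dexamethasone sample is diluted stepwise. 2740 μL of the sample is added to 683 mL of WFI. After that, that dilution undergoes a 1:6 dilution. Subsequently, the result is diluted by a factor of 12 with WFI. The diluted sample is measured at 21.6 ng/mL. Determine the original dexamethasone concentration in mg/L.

389 mg/L

Overall dilution factor = 250.3 × 6 × 12 = 1.80 × 10⁴.
Original = 21.6 ng/mL × 1.80 × 10⁴ = 3.89 × 10⁵ ng/mL = 389 mg/L.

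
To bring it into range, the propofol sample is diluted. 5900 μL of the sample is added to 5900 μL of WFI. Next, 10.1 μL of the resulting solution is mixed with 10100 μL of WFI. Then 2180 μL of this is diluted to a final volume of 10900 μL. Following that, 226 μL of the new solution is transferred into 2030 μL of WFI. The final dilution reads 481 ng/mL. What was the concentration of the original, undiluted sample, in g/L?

48.1 g/L

Overall dilution factor = 2 × 1001 × 5 × 9.982 = 9.99 × 10⁴.
Original = 481 ng/mL × 9.99 × 10⁴ = 4.81 × 10⁷ ng/mL = 48.1 g/L.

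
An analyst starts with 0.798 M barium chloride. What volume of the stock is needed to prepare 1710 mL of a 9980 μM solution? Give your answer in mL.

21.4 mL

9980 μM = 9.98 × 10⁻³ M.
V₁ = C₂V₂/C₁ = 9.98 × 10⁻³ × 1710 / 0.798 = 21.4 mL.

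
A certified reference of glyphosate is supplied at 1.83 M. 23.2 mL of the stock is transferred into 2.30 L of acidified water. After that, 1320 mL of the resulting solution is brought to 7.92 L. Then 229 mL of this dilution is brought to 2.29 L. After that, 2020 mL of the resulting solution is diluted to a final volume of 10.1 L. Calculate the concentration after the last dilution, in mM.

Overall dilution factor = 100.1 × 6 × 10 × 5 = 3.00 × 10⁴.
1.83 M / 3.00 × 10⁴ = 6.09 × 10⁻⁵ M = 0.0609 mM.

0.0609 mM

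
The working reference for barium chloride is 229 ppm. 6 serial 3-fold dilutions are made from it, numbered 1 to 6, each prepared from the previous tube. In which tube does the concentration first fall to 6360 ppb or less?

tube 4

Tube n has concentration 229 ppm / 3ⁿ.
Need 3ⁿ ≥ 229 ppm / 6360 ppb = 36.0, so n ≥ 3.26.
First such tube: n = 4.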